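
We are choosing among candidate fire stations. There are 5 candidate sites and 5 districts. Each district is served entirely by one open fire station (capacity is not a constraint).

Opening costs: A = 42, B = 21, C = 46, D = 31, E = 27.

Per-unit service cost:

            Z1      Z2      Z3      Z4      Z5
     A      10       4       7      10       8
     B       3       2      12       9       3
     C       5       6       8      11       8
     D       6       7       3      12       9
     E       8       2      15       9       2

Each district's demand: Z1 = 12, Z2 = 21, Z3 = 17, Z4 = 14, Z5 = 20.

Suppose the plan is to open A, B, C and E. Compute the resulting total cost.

Each district is assigned to its cheapest site among the open ones.
{A, B, C, E}: Z1→B 3·12=36, Z2→B 2·21=42, Z3→A 7·17=119, Z4→B 9·14=126, Z5→E 2·20=40. Service 363; fixed 136; total 499.

Total cost: 499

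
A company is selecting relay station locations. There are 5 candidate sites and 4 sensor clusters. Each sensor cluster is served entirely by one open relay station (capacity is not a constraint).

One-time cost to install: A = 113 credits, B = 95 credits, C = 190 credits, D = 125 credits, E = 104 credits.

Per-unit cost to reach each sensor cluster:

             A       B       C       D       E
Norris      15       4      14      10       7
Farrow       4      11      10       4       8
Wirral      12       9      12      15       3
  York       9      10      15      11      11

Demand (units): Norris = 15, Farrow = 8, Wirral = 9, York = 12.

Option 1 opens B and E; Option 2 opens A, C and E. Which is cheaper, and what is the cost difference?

Option 1: {B, E}: Norris→B 4·15=60, Farrow→E 8·8=64, Wirral→E 3·9=27, York→B 10·12=120. Service 271; fixed 199; total 470.
Option 2: {A, C, E}: Norris→E 7·15=105, Farrow→A 4·8=32, Wirral→E 3·9=27, York→A 9·12=108. Service 272; fixed 407; total 679.
Difference: |470 − 679| = 209.

Option 1 is cheaper by 209.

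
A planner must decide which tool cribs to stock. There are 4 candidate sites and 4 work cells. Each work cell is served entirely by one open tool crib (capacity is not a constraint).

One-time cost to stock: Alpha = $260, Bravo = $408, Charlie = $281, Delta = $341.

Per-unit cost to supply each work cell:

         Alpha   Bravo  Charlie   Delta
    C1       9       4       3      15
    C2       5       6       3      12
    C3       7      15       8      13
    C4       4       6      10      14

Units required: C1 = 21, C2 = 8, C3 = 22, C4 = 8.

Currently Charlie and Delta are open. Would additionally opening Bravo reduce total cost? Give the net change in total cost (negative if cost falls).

No — net change +376 (cost rises by 376).

Current service cost with {Charlie, Delta}: 343.
Adding Bravo: each work cell re-picks its cheapest; new service cost 311, saving 32.
Extra fixed cost: 408. Net change = 408 − 32 = 376.
(Totals: 965 → 1341.)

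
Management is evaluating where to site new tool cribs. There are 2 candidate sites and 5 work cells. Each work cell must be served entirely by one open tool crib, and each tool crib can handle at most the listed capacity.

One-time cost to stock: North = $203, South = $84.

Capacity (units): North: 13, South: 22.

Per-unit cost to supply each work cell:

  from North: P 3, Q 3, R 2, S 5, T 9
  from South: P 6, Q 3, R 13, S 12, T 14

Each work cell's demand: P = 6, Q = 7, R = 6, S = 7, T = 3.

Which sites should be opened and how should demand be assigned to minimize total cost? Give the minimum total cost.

Open {North, South}: P→South 6·6=36, Q→South 3·7=21, R→North 2·6=12, S→North 5·7=35, T→South 14·3=42.
Loads: North carries 13/13, South carries 16/22. Service 146; fixed 287; total 433.
Next best feasible plan costs 464.

Minimum total cost: 433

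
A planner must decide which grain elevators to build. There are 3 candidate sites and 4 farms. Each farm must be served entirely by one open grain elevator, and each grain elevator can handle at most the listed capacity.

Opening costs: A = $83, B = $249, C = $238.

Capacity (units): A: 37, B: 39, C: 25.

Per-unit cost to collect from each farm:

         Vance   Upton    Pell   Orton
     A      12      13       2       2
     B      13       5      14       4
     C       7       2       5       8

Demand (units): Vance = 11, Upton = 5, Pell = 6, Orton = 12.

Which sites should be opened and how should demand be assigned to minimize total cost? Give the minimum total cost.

Minimum total cost: 316

Open {A}: Vance→A 12·11=132, Upton→A 13·5=65, Pell→A 2·6=12, Orton→A 2·12=24.
Loads: A carries 34/37. Service 233; fixed 83; total 316.
Next best feasible plan costs 444.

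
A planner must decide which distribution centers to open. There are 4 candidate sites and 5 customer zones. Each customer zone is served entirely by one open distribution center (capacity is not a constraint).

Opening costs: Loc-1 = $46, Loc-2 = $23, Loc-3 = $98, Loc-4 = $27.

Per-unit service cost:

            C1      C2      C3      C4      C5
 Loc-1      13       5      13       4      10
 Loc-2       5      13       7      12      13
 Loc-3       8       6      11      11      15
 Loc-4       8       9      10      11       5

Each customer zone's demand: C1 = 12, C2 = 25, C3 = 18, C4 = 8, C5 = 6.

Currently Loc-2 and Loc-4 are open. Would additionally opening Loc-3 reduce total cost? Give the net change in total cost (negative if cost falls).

Current service cost with {Loc-2, Loc-4}: 529.
Adding Loc-3: each customer zone re-picks its cheapest; new service cost 454, saving 75.
Extra fixed cost: 98. Net change = 98 − 75 = 23.
(Totals: 579 → 602.)

No — net change +23 (cost rises by 23).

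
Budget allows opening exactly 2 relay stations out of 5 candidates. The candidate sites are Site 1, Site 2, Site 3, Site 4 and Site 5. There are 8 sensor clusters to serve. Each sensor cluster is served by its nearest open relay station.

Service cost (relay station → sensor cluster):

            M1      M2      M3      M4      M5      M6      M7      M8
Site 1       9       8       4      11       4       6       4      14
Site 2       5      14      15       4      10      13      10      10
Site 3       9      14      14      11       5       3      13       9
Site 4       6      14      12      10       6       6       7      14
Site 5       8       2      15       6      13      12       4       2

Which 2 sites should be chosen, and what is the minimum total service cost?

With exactly 2 open, each sensor cluster uses its cheapest among the chosen.
{Site 1, Site 5}: M1→Site 5 8, M2→Site 5 2, M3→Site 1 4, M4→Site 5 6, M5→Site 1 4, M6→Site 1 6, M7→Site 1 4, M8→Site 5 2. Service cost 36.
{Site 3, Site 5}: service cost 44
{Site 4, Site 5}: service cost 44
Among all 10 size-2 choices, {Site 1, Site 5} is lowest.

Choose Site 1 and Site 5; total service cost 36.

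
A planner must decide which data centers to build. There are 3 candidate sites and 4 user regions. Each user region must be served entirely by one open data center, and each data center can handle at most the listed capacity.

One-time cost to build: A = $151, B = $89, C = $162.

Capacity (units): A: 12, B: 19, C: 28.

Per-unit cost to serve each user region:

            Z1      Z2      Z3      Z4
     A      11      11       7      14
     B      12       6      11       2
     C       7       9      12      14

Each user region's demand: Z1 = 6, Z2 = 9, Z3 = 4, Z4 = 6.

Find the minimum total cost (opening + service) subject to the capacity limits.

Open {A, B}: Z1→A 11·6=66, Z2→B 6·9=54, Z3→A 7·4=28, Z4→B 2·6=12.
Loads: A carries 10/12, B carries 15/19. Service 160; fixed 240; total 400.
Next best feasible plan costs 403.

Minimum total cost: 400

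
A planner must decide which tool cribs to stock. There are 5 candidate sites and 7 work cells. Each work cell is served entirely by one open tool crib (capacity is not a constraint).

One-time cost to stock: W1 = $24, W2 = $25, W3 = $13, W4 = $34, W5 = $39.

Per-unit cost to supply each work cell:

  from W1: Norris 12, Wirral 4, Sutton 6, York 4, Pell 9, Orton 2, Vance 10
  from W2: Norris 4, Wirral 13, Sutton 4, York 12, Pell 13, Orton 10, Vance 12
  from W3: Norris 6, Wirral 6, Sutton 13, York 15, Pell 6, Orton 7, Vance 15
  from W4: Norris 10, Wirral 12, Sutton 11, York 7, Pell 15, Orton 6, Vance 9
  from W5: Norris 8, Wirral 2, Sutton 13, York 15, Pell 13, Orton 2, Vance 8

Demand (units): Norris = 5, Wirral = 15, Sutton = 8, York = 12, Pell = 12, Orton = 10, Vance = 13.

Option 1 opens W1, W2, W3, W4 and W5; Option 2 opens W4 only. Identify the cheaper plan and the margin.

Option 1 is cheaper by 332.

Option 1: {W1, W2, W3, W4, W5}: Norris→W2 4·5=20, Wirral→W5 2·15=30, Sutton→W2 4·8=32, York→W1 4·12=48, Pell→W3 6·12=72, Orton→W1 2·10=20, Vance→W5 8·13=104. Service 326; fixed 135; total 461.
Option 2: {W4}: Norris→W4 10·5=50, Wirral→W4 12·15=180, Sutton→W4 11·8=88, York→W4 7·12=84, Pell→W4 15·12=180, Orton→W4 6·10=60, Vance→W4 9·13=117. Service 759; fixed 34; total 793.
Difference: |461 − 793| = 332.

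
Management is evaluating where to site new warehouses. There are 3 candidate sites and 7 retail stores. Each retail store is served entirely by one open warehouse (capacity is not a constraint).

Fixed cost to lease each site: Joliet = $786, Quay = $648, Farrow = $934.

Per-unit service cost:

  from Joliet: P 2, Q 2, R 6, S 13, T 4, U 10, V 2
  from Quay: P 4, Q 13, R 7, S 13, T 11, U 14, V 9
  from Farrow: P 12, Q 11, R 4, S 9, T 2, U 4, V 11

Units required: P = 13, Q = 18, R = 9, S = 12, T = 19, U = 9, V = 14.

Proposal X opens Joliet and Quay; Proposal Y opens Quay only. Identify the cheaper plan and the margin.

Proposal X: {Joliet, Quay}: P→Joliet 2·13=26, Q→Joliet 2·18=36, R→Joliet 6·9=54, S→Joliet 13·12=156, T→Joliet 4·19=76, U→Joliet 10·9=90, V→Joliet 2·14=28. Service 466; fixed 1434; total 1900.
Proposal Y: {Quay}: P→Quay 4·13=52, Q→Quay 13·18=234, R→Quay 7·9=63, S→Quay 13·12=156, T→Quay 11·19=209, U→Quay 14·9=126, V→Quay 9·14=126. Service 966; fixed 648; total 1614.
Difference: |1900 − 1614| = 286.

Proposal Y is cheaper by 286.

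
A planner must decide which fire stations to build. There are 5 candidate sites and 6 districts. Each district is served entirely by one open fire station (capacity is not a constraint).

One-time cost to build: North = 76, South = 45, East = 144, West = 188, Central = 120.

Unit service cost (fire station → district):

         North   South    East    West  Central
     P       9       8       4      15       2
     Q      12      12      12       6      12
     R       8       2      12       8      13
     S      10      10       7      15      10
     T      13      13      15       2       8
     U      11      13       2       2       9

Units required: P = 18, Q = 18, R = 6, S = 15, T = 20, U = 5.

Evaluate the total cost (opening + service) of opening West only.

Total cost: 889

Each district is assigned to its cheapest site among the open ones.
{West}: P→West 15·18=270, Q→West 6·18=108, R→West 8·6=48, S→West 15·15=225, T→West 2·20=40, U→West 2·5=10. Service 701; fixed 188; total 889.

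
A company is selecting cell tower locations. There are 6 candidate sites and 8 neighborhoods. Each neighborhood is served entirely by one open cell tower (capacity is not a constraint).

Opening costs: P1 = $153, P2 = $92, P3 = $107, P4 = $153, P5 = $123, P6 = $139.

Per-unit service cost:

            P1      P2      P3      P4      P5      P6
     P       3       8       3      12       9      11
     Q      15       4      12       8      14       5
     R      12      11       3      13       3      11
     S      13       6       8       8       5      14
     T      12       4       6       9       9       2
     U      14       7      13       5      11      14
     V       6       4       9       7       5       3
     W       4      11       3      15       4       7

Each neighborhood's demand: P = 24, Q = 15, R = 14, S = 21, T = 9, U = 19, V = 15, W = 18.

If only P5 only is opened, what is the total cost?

Each neighborhood is assigned to its cheapest site among the open ones.
{P5}: P→P5 9·24=216, Q→P5 14·15=210, R→P5 3·14=42, S→P5 5·21=105, T→P5 9·9=81, U→P5 11·19=209, V→P5 5·15=75, W→P5 4·18=72. Service 1010; fixed 123; total 1133.

Total cost: 1133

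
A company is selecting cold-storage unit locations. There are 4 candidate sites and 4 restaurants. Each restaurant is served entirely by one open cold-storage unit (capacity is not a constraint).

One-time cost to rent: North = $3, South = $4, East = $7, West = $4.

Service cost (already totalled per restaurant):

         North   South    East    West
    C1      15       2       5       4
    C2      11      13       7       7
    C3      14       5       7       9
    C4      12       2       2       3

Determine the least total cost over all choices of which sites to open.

Minimum total cost: 24

For any fixed open set, each restaurant goes to its cheapest open site; total = fixed + service.
{South, West}: C1→South 2, C2→West 7, C3→South 5, C4→South 2. Service 16; fixed 8; total 24.
{South}: service 22 + fixed 4 = 26
{North, South}: service 20 + fixed 7 = 27
{North, South, East, West}: C1→South 2, C2→East 7, C3→South 5, C4→South 2. Service 16; fixed 18; total 34.
No other subset beats 24.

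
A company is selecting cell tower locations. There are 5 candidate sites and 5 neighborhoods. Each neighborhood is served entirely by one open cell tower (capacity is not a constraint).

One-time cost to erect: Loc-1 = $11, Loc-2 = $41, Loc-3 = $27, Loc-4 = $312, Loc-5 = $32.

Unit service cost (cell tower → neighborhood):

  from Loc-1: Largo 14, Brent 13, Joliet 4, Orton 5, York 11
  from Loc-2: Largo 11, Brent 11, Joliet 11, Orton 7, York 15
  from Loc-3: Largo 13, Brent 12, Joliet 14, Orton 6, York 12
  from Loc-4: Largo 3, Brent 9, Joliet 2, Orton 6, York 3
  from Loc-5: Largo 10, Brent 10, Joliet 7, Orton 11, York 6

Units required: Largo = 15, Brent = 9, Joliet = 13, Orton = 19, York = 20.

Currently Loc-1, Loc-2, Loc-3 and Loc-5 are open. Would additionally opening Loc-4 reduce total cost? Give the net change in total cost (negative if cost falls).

No — net change +112 (cost rises by 112).

Current service cost with {Loc-1, Loc-2, Loc-3, Loc-5}: 507.
Adding Loc-4: each neighborhood re-picks its cheapest; new service cost 307, saving 200.
Extra fixed cost: 312. Net change = 312 − 200 = 112.
(Totals: 618 → 730.)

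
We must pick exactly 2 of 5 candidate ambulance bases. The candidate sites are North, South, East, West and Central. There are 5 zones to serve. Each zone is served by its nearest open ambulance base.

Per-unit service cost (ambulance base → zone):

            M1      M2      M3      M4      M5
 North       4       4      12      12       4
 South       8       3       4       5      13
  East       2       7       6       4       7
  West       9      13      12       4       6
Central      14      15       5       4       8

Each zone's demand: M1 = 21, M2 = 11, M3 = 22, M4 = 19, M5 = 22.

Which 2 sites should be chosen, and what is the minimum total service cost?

Choose North and East; total service cost 382.

With exactly 2 open, each zone uses its cheapest among the chosen.
{North, East}: M1→East 2·21=42, M2→North 4·11=44, M3→East 6·22=132, M4→East 4·19=76, M5→North 4·22=88. Service cost 382.
{North, South}: service cost 388
{South, East}: service cost 393
Among all 10 size-2 choices, {North, East} is lowest.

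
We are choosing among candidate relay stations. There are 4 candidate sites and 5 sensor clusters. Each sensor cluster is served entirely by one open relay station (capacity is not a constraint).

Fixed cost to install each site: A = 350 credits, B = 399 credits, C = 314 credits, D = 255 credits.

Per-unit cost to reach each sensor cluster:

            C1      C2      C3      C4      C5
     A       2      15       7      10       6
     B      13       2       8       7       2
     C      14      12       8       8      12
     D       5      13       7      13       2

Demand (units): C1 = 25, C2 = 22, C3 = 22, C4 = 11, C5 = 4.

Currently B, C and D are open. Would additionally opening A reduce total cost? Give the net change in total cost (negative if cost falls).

Current service cost with {B, C, D}: 408.
Adding A: each sensor cluster re-picks its cheapest; new service cost 333, saving 75.
Extra fixed cost: 350. Net change = 350 − 75 = 275.
(Totals: 1376 → 1651.)

No — net change +275 (cost rises by 275).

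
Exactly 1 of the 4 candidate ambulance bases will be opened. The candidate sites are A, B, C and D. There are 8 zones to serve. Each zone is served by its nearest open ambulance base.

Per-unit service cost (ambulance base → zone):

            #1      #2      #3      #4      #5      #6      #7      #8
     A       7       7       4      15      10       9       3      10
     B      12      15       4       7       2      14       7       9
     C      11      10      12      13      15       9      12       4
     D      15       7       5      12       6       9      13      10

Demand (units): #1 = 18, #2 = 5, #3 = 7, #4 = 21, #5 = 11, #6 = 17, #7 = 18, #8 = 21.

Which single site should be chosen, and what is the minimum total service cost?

With exactly 1 open, each zone uses its cheapest among the chosen.
{A}: #1→A 7·18=126, #2→A 7·5=35, #3→A 4·7=28, #4→A 15·21=315, #5→A 10·11=110, #6→A 9·17=153, #7→A 3·18=54, #8→A 10·21=210. Service cost 1031.
{B}: service cost 1041
{C}: service cost 1223
Among all 4 size-1 choices, {A} is lowest.

Choose A only; total service cost 1031.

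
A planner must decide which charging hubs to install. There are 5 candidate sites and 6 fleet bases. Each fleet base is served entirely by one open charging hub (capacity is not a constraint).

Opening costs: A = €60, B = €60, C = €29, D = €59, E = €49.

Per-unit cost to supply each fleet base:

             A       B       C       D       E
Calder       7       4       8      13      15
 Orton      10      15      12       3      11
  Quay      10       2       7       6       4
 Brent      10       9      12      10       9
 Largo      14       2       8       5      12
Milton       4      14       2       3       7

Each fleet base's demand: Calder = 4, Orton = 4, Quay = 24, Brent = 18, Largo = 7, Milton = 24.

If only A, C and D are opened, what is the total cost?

Total cost: 595

Each fleet base is assigned to its cheapest site among the open ones.
{A, C, D}: Calder→A 7·4=28, Orton→D 3·4=12, Quay→D 6·24=144, Brent→A 10·18=180, Largo→D 5·7=35, Milton→C 2·24=48. Service 447; fixed 148; total 595.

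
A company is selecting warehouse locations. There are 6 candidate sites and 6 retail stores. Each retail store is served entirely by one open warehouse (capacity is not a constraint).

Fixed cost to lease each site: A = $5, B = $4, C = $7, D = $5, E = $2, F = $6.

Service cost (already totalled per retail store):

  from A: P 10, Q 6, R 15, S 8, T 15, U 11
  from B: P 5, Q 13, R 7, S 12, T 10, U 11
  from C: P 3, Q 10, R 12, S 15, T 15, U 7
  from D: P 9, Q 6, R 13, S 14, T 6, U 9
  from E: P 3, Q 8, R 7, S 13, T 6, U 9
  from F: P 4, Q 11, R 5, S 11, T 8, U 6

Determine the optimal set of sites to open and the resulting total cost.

Open A and E; minimum total cost 46.

For any fixed open set, each retail store goes to its cheapest open site; total = fixed + service.
{A, E}: P→E 3, Q→A 6, R→E 7, S→A 8, T→E 6, U→E 9. Service 39; fixed 7; total 46.
{A, E, F}: P→E 3, Q→A 6, R→F 5, S→A 8, T→E 6, U→F 6. Service 34; fixed 13; total 47.
{E, F}: service 39 + fixed 8 = 47
{A, B, C, D, E, F}: P→C 3, Q→A 6, R→F 5, S→A 8, T→D 6, U→F 6. Service 34; fixed 29; total 63.
No other subset beats 46.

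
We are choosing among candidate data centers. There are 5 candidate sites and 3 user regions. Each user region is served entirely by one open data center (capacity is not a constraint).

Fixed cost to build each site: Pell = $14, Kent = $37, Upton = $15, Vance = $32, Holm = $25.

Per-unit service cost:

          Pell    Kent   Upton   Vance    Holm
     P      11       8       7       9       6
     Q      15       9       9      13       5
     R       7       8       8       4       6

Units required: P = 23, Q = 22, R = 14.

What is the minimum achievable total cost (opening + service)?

Minimum total cost: 357

For any fixed open set, each user region goes to its cheapest open site; total = fixed + service.
{Holm}: P→Holm 6·23=138, Q→Holm 5·22=110, R→Holm 6·14=84. Service 332; fixed 25; total 357.
{Vance, Holm}: P→Holm 6·23=138, Q→Holm 5·22=110, R→Vance 4·14=56. Service 304; fixed 57; total 361.
{Pell, Holm}: P→Holm 6·23=138, Q→Holm 5·22=110, R→Holm 6·14=84. Service 332; fixed 39; total 371.
{Pell, Kent, Upton, Vance, Holm}: service 304 + fixed 123 = 427
No other subset beats 357.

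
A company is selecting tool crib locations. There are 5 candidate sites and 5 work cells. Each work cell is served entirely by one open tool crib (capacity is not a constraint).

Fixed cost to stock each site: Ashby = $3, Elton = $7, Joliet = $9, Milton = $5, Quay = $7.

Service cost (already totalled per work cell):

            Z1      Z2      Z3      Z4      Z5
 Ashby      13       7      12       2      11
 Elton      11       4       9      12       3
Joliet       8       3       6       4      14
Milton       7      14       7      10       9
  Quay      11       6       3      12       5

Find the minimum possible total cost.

Minimum total cost: 37

For any fixed open set, each work cell goes to its cheapest open site; total = fixed + service.
{Ashby, Quay}: Z1→Quay 11, Z2→Quay 6, Z3→Quay 3, Z4→Ashby 2, Z5→Quay 5. Service 27; fixed 10; total 37.
{Ashby, Elton, Milton}: Z1→Milton 7, Z2→Elton 4, Z3→Milton 7, Z4→Ashby 2, Z5→Elton 3. Service 23; fixed 15; total 38.
{Ashby, Milton, Quay}: service 23 + fixed 15 = 38
{Ashby, Elton, Joliet, Milton, Quay}: service 18 + fixed 31 = 49
No other subset beats 37.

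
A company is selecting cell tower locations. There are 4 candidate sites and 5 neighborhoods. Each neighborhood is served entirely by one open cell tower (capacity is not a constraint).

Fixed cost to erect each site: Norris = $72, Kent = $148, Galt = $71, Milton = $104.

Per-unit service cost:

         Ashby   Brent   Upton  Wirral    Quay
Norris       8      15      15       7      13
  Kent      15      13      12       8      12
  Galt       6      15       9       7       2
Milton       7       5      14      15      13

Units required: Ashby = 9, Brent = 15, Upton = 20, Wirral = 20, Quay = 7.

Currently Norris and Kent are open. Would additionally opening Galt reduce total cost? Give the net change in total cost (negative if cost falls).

Yes — net change −77 (cost falls by 77).

Current service cost with {Norris, Kent}: 731.
Adding Galt: each neighborhood re-picks its cheapest; new service cost 583, saving 148.
Extra fixed cost: 71. Net change = 71 − 148 = -77.
(Totals: 951 → 874.)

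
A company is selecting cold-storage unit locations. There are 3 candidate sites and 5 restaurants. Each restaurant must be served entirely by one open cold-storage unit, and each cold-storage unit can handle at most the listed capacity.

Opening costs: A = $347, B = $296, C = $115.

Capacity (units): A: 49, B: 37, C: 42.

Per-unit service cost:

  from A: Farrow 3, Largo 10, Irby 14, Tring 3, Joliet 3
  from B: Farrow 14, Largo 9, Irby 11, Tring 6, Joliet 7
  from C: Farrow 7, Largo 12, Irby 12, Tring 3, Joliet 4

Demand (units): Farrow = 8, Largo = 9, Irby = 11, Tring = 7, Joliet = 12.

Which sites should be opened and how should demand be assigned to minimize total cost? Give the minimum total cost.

Open {A}: Farrow→A 3·8=24, Largo→A 10·9=90, Irby→A 14·11=154, Tring→A 3·7=21, Joliet→A 3·12=36.
Loads: A carries 47/49. Service 325; fixed 347; total 672.
Next best feasible plan costs 738.

Minimum total cost: 672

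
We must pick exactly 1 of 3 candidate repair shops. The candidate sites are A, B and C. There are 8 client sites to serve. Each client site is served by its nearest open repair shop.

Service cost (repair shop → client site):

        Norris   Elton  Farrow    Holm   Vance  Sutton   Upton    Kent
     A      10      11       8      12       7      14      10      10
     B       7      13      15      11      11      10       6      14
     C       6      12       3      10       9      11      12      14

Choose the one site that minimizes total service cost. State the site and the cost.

With exactly 1 open, each client site uses its cheapest among the chosen.
{C}: Norris→C 6, Elton→C 12, Farrow→C 3, Holm→C 10, Vance→C 9, Sutton→C 11, Upton→C 12, Kent→C 14. Service cost 77.
{A}: service cost 82
{B}: service cost 87
Among all 3 size-1 choices, {C} is lowest.

Choose C only; total service cost 77.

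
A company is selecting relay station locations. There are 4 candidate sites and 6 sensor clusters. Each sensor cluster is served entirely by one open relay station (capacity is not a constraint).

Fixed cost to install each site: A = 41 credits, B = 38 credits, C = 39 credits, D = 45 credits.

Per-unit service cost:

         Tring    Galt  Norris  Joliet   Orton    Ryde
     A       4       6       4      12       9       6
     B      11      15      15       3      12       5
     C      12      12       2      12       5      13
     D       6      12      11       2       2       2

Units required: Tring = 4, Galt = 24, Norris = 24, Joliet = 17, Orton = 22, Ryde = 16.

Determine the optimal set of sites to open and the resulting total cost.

Open A, C and D; minimum total cost 443.

For any fixed open set, each sensor cluster goes to its cheapest open site; total = fixed + service.
{A, C, D}: Tring→A 4·4=16, Galt→A 6·24=144, Norris→C 2·24=48, Joliet→D 2·17=34, Orton→D 2·22=44, Ryde→D 2·16=32. Service 318; fixed 125; total 443.
{A, D}: service 366 + fixed 86 = 452
{A, B, C, D}: Tring→A 4·4=16, Galt→A 6·24=144, Norris→C 2·24=48, Joliet→D 2·17=34, Orton→D 2·22=44, Ryde→D 2·16=32. Service 318; fixed 163; total 481.
{B}: service 1159 + fixed 38 = 1197
No other subset beats 443.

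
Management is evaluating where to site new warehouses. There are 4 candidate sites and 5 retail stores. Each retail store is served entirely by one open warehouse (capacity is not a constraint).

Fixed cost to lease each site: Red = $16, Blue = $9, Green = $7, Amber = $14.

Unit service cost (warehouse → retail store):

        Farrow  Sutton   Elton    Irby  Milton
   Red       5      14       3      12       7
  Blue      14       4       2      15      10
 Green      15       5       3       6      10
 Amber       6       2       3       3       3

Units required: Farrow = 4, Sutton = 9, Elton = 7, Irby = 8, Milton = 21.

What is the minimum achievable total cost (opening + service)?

For any fixed open set, each retail store goes to its cheapest open site; total = fixed + service.
{Amber}: Farrow→Amber 6·4=24, Sutton→Amber 2·9=18, Elton→Amber 3·7=21, Irby→Amber 3·8=24, Milton→Amber 3·21=63. Service 150; fixed 14; total 164.
{Blue, Amber}: service 143 + fixed 23 = 166
{Green, Amber}: Farrow→Amber 6·4=24, Sutton→Amber 2·9=18, Elton→Green 3·7=21, Irby→Amber 3·8=24, Milton→Amber 3·21=63. Service 150; fixed 21; total 171.
{Red, Blue, Green, Amber}: service 139 + fixed 46 = 185
No other subset beats 164.

Minimum total cost: 164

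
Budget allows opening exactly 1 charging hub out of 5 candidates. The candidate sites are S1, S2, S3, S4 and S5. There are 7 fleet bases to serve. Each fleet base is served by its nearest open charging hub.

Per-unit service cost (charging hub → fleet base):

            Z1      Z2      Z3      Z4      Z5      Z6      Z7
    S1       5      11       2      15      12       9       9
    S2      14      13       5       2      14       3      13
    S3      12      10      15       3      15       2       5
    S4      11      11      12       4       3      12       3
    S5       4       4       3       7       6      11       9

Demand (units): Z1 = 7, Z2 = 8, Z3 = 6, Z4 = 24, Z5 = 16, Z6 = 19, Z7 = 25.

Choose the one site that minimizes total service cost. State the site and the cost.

Choose S4 only; total service cost 684.

With exactly 1 open, each fleet base uses its cheapest among the chosen.
{S4}: Z1→S4 11·7=77, Z2→S4 11·8=88, Z3→S4 12·6=72, Z4→S4 4·24=96, Z5→S4 3·16=48, Z6→S4 12·19=228, Z7→S4 3·25=75. Service cost 684.
{S3}: service cost 729
{S5}: service cost 776
Among all 5 size-1 choices, {S4} is lowest.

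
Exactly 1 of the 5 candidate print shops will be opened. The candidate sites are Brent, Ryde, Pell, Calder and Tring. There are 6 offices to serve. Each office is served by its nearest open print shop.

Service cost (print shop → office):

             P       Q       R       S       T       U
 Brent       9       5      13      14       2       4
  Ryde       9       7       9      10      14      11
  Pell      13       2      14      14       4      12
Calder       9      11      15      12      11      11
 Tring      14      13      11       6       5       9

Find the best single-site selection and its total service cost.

With exactly 1 open, each office uses its cheapest among the chosen.
{Brent}: P→Brent 9, Q→Brent 5, R→Brent 13, S→Brent 14, T→Brent 2, U→Brent 4. Service cost 47.
{Tring}: service cost 58
{Pell}: service cost 59
Among all 5 size-1 choices, {Brent} is lowest.

Choose Brent only; total service cost 47.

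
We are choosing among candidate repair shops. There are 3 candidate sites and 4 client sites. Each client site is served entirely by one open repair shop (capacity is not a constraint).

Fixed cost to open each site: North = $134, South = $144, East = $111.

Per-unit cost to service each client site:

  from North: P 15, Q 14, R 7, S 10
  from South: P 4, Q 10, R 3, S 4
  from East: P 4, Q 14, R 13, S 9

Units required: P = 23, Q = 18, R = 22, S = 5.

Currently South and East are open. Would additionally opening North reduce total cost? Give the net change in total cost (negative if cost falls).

Current service cost with {South, East}: 358.
Adding North: each client site re-picks its cheapest; new service cost 358, saving 0.
Extra fixed cost: 134. Net change = 134 − 0 = 134.
(Totals: 613 → 747.)

No — net change +134 (cost rises by 134).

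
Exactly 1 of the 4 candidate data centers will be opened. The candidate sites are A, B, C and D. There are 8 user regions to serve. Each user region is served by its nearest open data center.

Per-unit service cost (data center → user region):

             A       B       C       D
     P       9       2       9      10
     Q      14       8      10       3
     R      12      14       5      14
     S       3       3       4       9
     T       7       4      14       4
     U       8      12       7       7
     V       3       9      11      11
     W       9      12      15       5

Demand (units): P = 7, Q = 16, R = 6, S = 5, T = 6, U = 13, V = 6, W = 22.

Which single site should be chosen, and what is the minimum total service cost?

Choose D only; total service cost 538.

With exactly 1 open, each user region uses its cheapest among the chosen.
{D}: P→D 10·7=70, Q→D 3·16=48, R→D 14·6=84, S→D 9·5=45, T→D 4·6=24, U→D 7·13=91, V→D 11·6=66, W→D 5·22=110. Service cost 538.
{A}: service cost 736
{B}: service cost 739
Among all 4 size-1 choices, {D} is lowest.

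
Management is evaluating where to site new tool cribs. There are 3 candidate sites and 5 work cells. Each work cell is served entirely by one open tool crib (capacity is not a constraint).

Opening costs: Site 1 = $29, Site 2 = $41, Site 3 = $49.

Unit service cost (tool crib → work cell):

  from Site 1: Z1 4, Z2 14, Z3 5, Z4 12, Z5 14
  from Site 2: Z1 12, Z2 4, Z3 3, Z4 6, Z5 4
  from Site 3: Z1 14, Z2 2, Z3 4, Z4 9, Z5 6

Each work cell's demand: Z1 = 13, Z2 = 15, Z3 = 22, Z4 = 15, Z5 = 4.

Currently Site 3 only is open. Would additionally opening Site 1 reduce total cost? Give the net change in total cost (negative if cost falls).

Current service cost with {Site 3}: 459.
Adding Site 1: each work cell re-picks its cheapest; new service cost 329, saving 130.
Extra fixed cost: 29. Net change = 29 − 130 = -101.
(Totals: 508 → 407.)

Yes — net change −101 (cost falls by 101).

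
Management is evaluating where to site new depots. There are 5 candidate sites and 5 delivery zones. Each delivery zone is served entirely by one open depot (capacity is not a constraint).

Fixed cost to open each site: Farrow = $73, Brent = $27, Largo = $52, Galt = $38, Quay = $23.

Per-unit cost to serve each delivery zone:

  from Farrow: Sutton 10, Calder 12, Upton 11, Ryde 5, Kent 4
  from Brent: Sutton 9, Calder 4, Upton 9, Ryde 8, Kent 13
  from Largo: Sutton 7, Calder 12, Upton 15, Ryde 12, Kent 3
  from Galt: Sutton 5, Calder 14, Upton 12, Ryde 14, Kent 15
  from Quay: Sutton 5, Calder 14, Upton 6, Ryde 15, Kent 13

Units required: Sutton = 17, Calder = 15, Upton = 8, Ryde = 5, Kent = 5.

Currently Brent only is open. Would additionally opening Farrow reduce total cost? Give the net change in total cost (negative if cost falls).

Current service cost with {Brent}: 390.
Adding Farrow: each delivery zone re-picks its cheapest; new service cost 330, saving 60.
Extra fixed cost: 73. Net change = 73 − 60 = 13.
(Totals: 417 → 430.)

No — net change +13 (cost rises by 13).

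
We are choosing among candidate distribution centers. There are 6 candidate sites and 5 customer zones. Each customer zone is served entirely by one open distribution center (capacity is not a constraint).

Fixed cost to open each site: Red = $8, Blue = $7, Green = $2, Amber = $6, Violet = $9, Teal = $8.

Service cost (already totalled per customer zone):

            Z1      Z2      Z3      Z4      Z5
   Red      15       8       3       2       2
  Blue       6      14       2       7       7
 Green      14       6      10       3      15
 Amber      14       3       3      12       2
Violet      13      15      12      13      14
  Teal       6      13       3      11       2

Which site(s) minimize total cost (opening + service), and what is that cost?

For any fixed open set, each customer zone goes to its cheapest open site; total = fixed + service.
{Green, Teal}: Z1→Teal 6, Z2→Green 6, Z3→Teal 3, Z4→Green 3, Z5→Teal 2. Service 20; fixed 10; total 30.
{Blue, Green, Amber}: service 16 + fixed 15 = 31
{Blue, Green}: service 24 + fixed 9 = 33
{Red, Blue, Green, Amber, Violet, Teal}: service 15 + fixed 40 = 55
No other subset beats 30.

Open Green and Teal; minimum total cost 30.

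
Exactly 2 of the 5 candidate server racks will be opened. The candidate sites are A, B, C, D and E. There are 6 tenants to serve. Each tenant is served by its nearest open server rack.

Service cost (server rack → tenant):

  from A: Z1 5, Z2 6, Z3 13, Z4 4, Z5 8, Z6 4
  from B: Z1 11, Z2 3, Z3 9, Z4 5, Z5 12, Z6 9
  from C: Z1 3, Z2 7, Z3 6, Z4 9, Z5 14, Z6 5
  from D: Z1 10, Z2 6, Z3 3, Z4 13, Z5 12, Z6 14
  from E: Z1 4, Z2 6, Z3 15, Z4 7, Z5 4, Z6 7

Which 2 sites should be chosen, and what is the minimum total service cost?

With exactly 2 open, each tenant uses its cheapest among the chosen.
{A, D}: Z1→A 5, Z2→A 6, Z3→D 3, Z4→A 4, Z5→A 8, Z6→A 4. Service cost 30.
{A, C}: service cost 31
{C, E}: service cost 31
Among all 10 size-2 choices, {A, D} is lowest.

Choose A and D; total service cost 30.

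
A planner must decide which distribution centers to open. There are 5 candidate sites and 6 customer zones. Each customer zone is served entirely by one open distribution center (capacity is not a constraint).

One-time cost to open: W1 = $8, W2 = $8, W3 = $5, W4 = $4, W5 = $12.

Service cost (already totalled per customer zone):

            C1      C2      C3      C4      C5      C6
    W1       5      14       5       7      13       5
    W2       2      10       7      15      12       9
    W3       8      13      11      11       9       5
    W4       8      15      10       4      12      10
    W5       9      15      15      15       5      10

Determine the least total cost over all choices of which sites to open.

For any fixed open set, each customer zone goes to its cheapest open site; total = fixed + service.
{W2, W3, W4}: C1→W2 2, C2→W2 10, C3→W2 7, C4→W4 4, C5→W3 9, C6→W3 5. Service 37; fixed 17; total 54.
{W2, W4}: service 44 + fixed 12 = 56
{W1}: service 49 + fixed 8 = 57
{W1, W2, W3, W4, W5}: service 31 + fixed 37 = 68
No other subset beats 54.

Minimum total cost: 54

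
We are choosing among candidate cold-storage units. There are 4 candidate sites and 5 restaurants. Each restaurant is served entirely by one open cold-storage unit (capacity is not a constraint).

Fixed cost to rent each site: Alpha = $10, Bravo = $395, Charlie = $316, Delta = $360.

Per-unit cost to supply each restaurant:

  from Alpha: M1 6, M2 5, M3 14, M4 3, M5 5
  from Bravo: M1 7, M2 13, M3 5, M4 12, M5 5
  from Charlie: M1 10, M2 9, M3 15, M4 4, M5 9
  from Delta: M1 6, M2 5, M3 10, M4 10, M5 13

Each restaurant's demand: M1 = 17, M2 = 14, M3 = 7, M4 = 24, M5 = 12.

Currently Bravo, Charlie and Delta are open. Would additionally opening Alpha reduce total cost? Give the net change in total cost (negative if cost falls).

Yes — net change −14 (cost falls by 14).

Current service cost with {Bravo, Charlie, Delta}: 363.
Adding Alpha: each restaurant re-picks its cheapest; new service cost 339, saving 24.
Extra fixed cost: 10. Net change = 10 − 24 = -14.
(Totals: 1434 → 1420.)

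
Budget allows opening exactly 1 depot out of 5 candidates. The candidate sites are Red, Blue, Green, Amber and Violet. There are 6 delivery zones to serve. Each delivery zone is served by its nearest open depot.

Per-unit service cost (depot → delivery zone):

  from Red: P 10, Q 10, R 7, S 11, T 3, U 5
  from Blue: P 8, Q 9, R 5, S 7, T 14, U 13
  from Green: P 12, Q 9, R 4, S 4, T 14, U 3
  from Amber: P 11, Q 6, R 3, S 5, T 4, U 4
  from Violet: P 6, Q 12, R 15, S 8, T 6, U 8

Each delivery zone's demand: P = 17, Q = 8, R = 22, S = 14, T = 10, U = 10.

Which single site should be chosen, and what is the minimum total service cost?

Choose Amber only; total service cost 451.

With exactly 1 open, each delivery zone uses its cheapest among the chosen.
{Amber}: P→Amber 11·17=187, Q→Amber 6·8=48, R→Amber 3·22=66, S→Amber 5·14=70, T→Amber 4·10=40, U→Amber 4·10=40. Service cost 451.
{Green}: service cost 590
{Red}: service cost 638
Among all 5 size-1 choices, {Amber} is lowest.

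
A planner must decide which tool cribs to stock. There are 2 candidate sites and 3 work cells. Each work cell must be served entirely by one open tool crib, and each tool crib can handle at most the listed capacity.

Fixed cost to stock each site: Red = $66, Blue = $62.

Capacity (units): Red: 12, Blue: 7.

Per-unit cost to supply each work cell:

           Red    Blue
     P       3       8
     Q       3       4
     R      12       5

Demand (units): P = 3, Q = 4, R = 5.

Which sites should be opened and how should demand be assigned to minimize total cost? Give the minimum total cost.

Minimum total cost: 147

Open {Red}: P→Red 3·3=9, Q→Red 3·4=12, R→Red 12·5=60.
Loads: Red carries 12/12. Service 81; fixed 66; total 147.
Next best feasible plan costs 174.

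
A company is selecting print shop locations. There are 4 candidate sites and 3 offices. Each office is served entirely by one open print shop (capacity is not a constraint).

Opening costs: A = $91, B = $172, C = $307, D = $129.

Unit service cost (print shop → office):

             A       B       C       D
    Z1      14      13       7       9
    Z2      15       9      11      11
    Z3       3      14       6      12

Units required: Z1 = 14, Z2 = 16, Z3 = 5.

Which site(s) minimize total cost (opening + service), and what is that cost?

Open D only; minimum total cost 491.

For any fixed open set, each office goes to its cheapest open site; total = fixed + service.
{D}: Z1→D 9·14=126, Z2→D 11·16=176, Z3→D 12·5=60. Service 362; fixed 129; total 491.
{A, D}: Z1→D 9·14=126, Z2→D 11·16=176, Z3→A 3·5=15. Service 317; fixed 220; total 537.
{A}: service 451 + fixed 91 = 542
{A, B, C, D}: service 257 + fixed 699 = 956
(All 15 nonempty subsets were checked; D only is lowest.)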